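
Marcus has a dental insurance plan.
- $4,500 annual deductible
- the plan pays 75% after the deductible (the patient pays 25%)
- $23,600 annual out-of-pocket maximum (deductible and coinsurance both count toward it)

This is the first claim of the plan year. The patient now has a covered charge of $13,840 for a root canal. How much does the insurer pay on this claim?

Nothing has been paid toward the $4,500 deductible, so the first $4,500 of this charge is applied there.
The remaining $9,340 (= $13,840 − $4,500) moves to coinsurance.
Coinsurance: $9,340 × 25% = $2,335.
So the patient owes $4,500 + $2,335 = $6,835 before any cap.
Total out-of-pocket so far would be $0 + $6,835 = $6,835, below the $23,600 cap — no reduction.
The plan picks up $13,840 − $6,835 = $7,005.

$7,005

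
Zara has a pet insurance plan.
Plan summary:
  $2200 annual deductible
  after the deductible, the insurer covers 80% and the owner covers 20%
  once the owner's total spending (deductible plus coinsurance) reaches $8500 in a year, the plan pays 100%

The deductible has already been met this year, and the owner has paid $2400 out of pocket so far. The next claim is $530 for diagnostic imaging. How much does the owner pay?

$106

The deductible is already satisfied, so the full bill goes to coinsurance.
Coinsurance: $530 × 20% = $106.
Cumulative spending $2400 + $106 = $2506 stays under the $8500 maximum.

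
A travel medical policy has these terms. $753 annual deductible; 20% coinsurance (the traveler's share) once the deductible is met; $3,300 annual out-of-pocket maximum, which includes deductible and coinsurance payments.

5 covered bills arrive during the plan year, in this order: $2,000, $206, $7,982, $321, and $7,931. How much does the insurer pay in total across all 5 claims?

Bill 1, $2,000: deductible takes $753, $1,247 remains; coinsurance $1,247 × 20% = $249.40. Traveler owes $1,002.40 (running OOP $1,002.40). Plan pays $2,000 − $1,002.40 = $997.60.
Bill 2, $206: deductible met; 20% of $206 = $41.20. Traveler owes $41.20 (running OOP $1,043.60). Plan pays $206 − $41.20 = $164.80.
Bill 3, $7,982: deductible met; 20% of $7,982 = $1,596.40. Traveler pays $1,596.40; OOP now $2,640. Plan pays $7,982 − $1,596.40 = $6,385.60.
Bill 4, $321: 20% coinsurance on $321 = $64.20. Cost to traveler: $64.20. OOP to date $2,704.20. Plan pays $321 − $64.20 = $256.80.
Bill 5, $7,931: deductible already satisfied, so traveler's share is 20% × $7,931 = $1,586.20. That would push OOP to $4,290.40, over the $3,300 cap, so traveler pays $3,300 − $2,704.20 = $595.80. Insurer: $7,931 − $595.80 = $7,335.20.
Insurer total = bills − traveler's total = $18,440 − $3,300 = $15,140.

$15,140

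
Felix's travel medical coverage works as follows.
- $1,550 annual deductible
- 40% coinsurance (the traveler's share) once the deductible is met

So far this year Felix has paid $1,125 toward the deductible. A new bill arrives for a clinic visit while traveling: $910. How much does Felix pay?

$619

Deductible still to meet: $1,550 − $1,125 = $425.
After the $425 deductible portion, $910 − $425 = $485 is subject to coinsurance.
40% of $485 = $194 falls to the traveler.
So the traveler owes $425 + $194 = $619.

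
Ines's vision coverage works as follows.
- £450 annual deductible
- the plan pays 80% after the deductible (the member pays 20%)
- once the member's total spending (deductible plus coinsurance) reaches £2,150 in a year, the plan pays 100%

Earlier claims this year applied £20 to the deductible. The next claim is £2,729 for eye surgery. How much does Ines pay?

£889.80

Deductible still to meet: £450 − £20 = £430.
The remaining £2,299 (= £2,729 − £430) moves to coinsurance.
Coinsurance: £2,299 × 20% = £459.80.
So the member owes £430 + £459.80 = £889.80 before any cap.
Total out-of-pocket so far would be £20 + £889.80 = £909.80, below the £2,150 cap — no reduction.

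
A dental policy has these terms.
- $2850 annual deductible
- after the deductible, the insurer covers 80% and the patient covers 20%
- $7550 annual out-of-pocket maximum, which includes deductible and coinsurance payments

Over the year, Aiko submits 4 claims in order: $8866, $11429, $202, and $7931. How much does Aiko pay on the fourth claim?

Claim 1 ($8866): deductible takes $2850, $6016 remains; coinsurance $6016 × 20% = $1203.20. Patient pays $4053.20; OOP now $4053.20.
Claim 2 ($11429): 20% coinsurance on $11429 = $2285.80. Patient owes $2285.80 (running OOP $6339).
Claim 3 ($202): deductible met; 20% of $202 = $40.40. Patient owes $40.40 (running OOP $6379.40).
Claim 4 ($7931): 20% coinsurance on $7931 = $1586.20. OOP would hit $7965.60 > $7550, so the cap limits the patient to $7550 − $6379.40 = $1170.60.

$1170.60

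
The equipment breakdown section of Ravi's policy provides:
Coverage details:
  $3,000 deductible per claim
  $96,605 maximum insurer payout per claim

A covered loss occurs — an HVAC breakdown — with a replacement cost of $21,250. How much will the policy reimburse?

Subtract the deductible: $21,250 − $3,000 = $18,250.
$18,250 ≤ $96,605, so the limit doesn't bind; insurer pays $18,250.

$18,250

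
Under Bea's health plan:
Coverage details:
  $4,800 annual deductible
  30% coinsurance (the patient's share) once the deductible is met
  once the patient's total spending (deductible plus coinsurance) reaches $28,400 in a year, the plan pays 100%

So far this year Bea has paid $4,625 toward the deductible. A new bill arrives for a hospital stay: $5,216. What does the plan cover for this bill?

$3,528.70

Deductible still to meet: $4,800 − $4,625 = $175.
That leaves $5,216 − $175 = $5,041 for coinsurance.
30% of $5,041 = $1,512.30 falls to the patient.
That puts the patient's cost at $175 + $1,512.30 = $1,687.30 before any cap.
Total out-of-pocket so far would be $4,625 + $1,687.30 = $6,312.30, below the $28,400 cap — no reduction.
Insurer pays the balance: $5,216 − $1,687.30 = $3,528.70.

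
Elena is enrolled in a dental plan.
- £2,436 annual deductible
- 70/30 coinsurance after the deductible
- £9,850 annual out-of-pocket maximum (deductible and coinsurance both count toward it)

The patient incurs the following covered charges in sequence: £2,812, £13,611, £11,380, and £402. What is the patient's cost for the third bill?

£3,217.90

Claim 1 (£2,812): £2,436 finishes the deductible; £376 goes to coinsurance; coinsurance £376 × 30% = £112.80. Patient owes £2,548.80 (running OOP £2,548.80).
Claim 2 (£13,611): deductible met; 30% of £13,611 = £4,083.30. Patient pays £4,083.30; OOP now £6,632.10.
Claim 3 (£11,380): deductible already satisfied, so patient's share is 30% × £11,380 = £3,414. That would push OOP to £10,046.10, over the £9,850 cap, so patient pays £9,850 − £6,632.10 = £3,217.90.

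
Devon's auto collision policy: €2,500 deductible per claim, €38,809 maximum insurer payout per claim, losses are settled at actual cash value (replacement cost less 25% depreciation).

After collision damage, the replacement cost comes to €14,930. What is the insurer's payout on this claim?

Actual cash value after 25% depreciation: €14,930 × 75% = €11,197.50.
Subtract the deductible: €11,197.50 − €2,500 = €8,697.50.
€8,697.50 ≤ €38,809, so the limit doesn't bind; insurer pays €8,697.50.

€8,697.50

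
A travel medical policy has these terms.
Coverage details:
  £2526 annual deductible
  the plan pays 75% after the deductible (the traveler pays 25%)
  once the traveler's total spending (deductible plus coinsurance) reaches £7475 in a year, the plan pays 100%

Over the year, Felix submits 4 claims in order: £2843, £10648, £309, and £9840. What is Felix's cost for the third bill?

#1 (£2843): deductible takes £2526, £317 remains; traveler's 25% is £79.25. Cost to traveler: £2605.25. OOP to date £2605.25.
#2 (£10648): deductible met; 25% of £10648 = £2662. Traveler owes £2662 (running OOP £5267.25).
#3 (£309): deductible met; 25% of £309 = £77.25. Cost to traveler: £77.25. OOP to date £5344.50.

£77.25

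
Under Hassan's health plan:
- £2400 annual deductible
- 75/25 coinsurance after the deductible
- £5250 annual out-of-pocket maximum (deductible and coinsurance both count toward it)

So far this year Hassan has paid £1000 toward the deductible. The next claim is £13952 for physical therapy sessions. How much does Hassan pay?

£4250

Remaining deductible: £2400 − £1000 = £1400.
That leaves £13952 − £1400 = £12552 for coinsurance.
Patient's 25% share of £12552 is £3138.
That puts the patient's cost at £1400 + £3138 = £4538 before any cap.
That would bring total out-of-pocket to £5538, past the £5250 cap. The patient is capped at £5250 − £1000 = £4250 on this claim.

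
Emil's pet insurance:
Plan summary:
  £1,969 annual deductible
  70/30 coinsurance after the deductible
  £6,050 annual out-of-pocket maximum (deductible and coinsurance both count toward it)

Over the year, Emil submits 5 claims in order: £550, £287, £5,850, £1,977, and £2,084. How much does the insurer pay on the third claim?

£3,302.60

Claim 1 (£550): all of it applies to the deductible. Cost to owner: £550. OOP to date £550. Plan pays £550 − £550 = £0.
Claim 2 (£287): fully absorbed by the deductible. Owner pays £287; OOP now £837. Insurer: £287 − £287 = £0.
Claim 3 (£5,850): £1,132 finishes the deductible; £4,718 goes to coinsurance; coinsurance £4,718 × 30% = £1,415.40. Owner owes £2,547.40 (running OOP £3,384.40). Plan pays £5,850 − £2,547.40 = £3,302.60.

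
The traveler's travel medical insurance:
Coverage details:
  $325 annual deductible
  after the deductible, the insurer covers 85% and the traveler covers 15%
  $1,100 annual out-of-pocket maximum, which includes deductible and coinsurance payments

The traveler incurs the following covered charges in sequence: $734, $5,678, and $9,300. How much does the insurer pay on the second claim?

$4,964.35

Bill 1, $734: $325 finishes the deductible; $409 goes to coinsurance; coinsurance $409 × 15% = $61.35. Traveler owes $386.35 (running OOP $386.35). Insurer: $734 − $386.35 = $347.65.
Bill 2, $5,678: deductible already satisfied, so traveler's share is 15% × $5,678 = $851.70. OOP would hit $1,238.05 > $1,100, so the cap limits the traveler to $1,100 − $386.35 = $713.65. Plan pays $5,678 − $713.65 = $4,964.35.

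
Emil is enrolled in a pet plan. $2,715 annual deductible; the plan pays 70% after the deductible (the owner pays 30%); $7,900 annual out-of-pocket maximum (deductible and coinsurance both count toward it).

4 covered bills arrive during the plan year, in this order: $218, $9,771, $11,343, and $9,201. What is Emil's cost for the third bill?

Claim 1 — $218: all of it applies to the deductible. Cost to owner: $218. OOP to date $218.
Claim 2 — $9,771: $2,497 to deductible, leaving $7,274; owner's 30% is $2,182.20. Owner pays $4,679.20; OOP now $4,897.20.
Claim 3 — $11,343: 30% coinsurance on $11,343 = $3,402.90. Adding that to $4,897.20 gives $8,300.10, past the $7,900 cap; owner pays only $7,900 − $4,897.20 = $3,002.80.

$3,002.80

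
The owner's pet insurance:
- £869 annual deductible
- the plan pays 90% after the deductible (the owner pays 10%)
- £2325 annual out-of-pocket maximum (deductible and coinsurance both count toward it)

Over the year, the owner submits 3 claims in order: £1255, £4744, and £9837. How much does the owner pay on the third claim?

£943

Claim 1 (£1255): deductible takes £869, £386 remains; owner's 10% is £38.60. Owner pays £907.60; OOP now £907.60.
Claim 2 (£4744): deductible met; 10% of £4744 = £474.40. Cost to owner: £474.40. OOP to date £1382.
Claim 3 (£9837): 10% coinsurance on £9837 = £983.70. That would push OOP to £2365.70, over the £2325 cap, so owner pays £2325 − £1382 = £943.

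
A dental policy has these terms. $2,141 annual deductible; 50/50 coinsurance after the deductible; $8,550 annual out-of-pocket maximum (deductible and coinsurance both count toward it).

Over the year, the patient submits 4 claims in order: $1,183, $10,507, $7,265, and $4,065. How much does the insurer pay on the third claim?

$5,630.50

Bill 1, $1,183: fully absorbed by the deductible. Patient owes $1,183 (running OOP $1,183). Plan pays $1,183 − $1,183 = $0.
Bill 2, $10,507: $958 to deductible, leaving $9,549; patient's 50% is $4,774.50. Patient pays $5,732.50; OOP now $6,915.50. Plan pays $10,507 − $5,732.50 = $4,774.50.
Bill 3, $7,265: deductible already satisfied, so patient's share is 50% × $7,265 = $3,632.50. That would push OOP to $10,548, over the $8,550 cap, so patient pays $8,550 − $6,915.50 = $1,634.50. Insurer: $7,265 − $1,634.50 = $5,630.50.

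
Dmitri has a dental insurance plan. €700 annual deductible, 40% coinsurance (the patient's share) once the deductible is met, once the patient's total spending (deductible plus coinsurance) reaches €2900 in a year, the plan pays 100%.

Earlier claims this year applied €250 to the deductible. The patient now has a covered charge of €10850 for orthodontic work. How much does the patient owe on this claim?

€2650

Deductible still to meet: €700 − €250 = €450.
The remaining €10400 (= €10850 − €450) moves to coinsurance.
Patient's 40% share of €10400 is €4160.
That puts the patient's cost at €450 + €4160 = €4610 before any cap.
Adding €4610 to the €250 already spent would give €4860, which exceeds the €2900 cap; the patient pays just €2900 − €250 = €2650.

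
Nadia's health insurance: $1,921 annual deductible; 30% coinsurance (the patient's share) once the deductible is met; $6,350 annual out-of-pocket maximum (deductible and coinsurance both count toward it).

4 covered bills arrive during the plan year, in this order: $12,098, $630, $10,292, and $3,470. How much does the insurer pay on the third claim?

$9,105.10

Claim 1 ($12,098): $1,921 finishes the deductible; $10,177 goes to coinsurance; patient's 30% is $3,053.10. Patient pays $4,974.10; OOP now $4,974.10. Plan pays $12,098 − $4,974.10 = $7,123.90.
Claim 2 ($630): 30% coinsurance on $630 = $189. Patient pays $189; OOP now $5,163.10. Plan pays $630 − $189 = $441.
Claim 3 ($10,292): 30% coinsurance on $10,292 = $3,087.60. OOP would hit $8,250.70 > $6,350, so the cap limits the patient to $6,350 − $5,163.10 = $1,186.90. Insurer: $10,292 − $1,186.90 = $9,105.10.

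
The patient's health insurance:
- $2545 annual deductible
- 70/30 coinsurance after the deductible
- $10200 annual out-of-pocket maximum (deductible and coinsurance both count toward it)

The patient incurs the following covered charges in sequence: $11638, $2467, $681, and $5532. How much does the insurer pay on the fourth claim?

Claim 1 ($11638): deductible takes $2545, $9093 remains; 30% of $9093 = $2727.90. Patient owes $5272.90 (running OOP $5272.90). Insurer: $11638 − $5272.90 = $6365.10.
Claim 2 ($2467): deductible met; 30% of $2467 = $740.10. Patient owes $740.10 (running OOP $6013). Plan pays $2467 − $740.10 = $1726.90.
Claim 3 ($681): deductible met; 30% of $681 = $204.30. Cost to patient: $204.30. OOP to date $6217.30. Insurer: $681 − $204.30 = $476.70.
Claim 4 ($5532): deductible met; 30% of $5532 = $1659.60. Patient owes $1659.60 (running OOP $7876.90). Plan pays $5532 − $1659.60 = $3872.40.

$3872.40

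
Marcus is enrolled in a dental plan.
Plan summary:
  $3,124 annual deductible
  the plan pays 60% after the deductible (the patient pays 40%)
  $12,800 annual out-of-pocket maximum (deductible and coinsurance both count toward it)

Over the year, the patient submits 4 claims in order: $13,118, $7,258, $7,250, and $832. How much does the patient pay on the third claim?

$2,775.20

#1 ($13,118): $3,124 to deductible, leaving $9,994; coinsurance $9,994 × 40% = $3,997.60. Patient owes $7,121.60 (running OOP $7,121.60).
#2 ($7,258): deductible met; 40% of $7,258 = $2,903.20. Patient owes $2,903.20 (running OOP $10,024.80).
#3 ($7,250): 40% coinsurance on $7,250 = $2,900. Adding that to $10,024.80 gives $12,924.80, past the $12,800 cap; patient pays only $12,800 − $10,024.80 = $2,775.20.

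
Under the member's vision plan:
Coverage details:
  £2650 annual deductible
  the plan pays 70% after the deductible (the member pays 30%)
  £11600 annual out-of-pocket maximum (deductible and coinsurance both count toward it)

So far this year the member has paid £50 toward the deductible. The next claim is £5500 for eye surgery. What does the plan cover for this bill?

£2030

£50 of the £2650 deductible is already met, leaving £2600.
That leaves £5500 − £2600 = £2900 for coinsurance.
Member's 30% share of £2900 is £870.
Member responsibility before any cap: £2600 + £870 = £3470.
Year-to-date out-of-pocket becomes £50 + £3470 = £3520, still under the £11600 maximum, so no cap applies.
Insurer pays the balance: £5500 − £3470 = £2030.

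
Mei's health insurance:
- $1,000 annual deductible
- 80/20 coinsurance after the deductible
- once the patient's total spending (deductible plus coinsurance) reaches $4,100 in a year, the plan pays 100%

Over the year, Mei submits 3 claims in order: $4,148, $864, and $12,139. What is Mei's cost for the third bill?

$2,297.60

Bill 1, $4,148: $1,000 to deductible, leaving $3,148; 20% of $3,148 = $629.60. Patient owes $1,629.60 (running OOP $1,629.60).
Bill 2, $864: deductible met; 20% of $864 = $172.80. Cost to patient: $172.80. OOP to date $1,802.40.
Bill 3, $12,139: deductible met; 20% of $12,139 = $2,427.80. That would push OOP to $4,230.20, over the $4,100 cap, so patient pays $4,100 − $1,802.40 = $2,297.60.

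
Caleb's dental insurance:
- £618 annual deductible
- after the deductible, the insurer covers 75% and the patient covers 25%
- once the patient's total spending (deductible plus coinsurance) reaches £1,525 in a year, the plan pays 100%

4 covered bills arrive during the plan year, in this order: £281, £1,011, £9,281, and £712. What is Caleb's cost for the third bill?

Claim 1 — £281: fully absorbed by the deductible. Patient pays £281; OOP now £281.
Claim 2 — £1,011: £337 to deductible, leaving £674; 25% of £674 = £168.50. Patient pays £505.50; OOP now £786.50.
Claim 3 — £9,281: 25% coinsurance on £9,281 = £2,320.25. That would push OOP to £3,106.75, over the £1,525 cap, so patient pays £1,525 − £786.50 = £738.50.

£738.50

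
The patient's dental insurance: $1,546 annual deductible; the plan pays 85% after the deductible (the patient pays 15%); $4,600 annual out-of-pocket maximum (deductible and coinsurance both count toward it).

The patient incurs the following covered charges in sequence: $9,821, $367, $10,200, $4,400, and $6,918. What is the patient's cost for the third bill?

#1 ($9,821): $1,546 finishes the deductible; $8,275 goes to coinsurance; patient's 15% is $1,241.25. Patient pays $2,787.25; OOP now $2,787.25.
#2 ($367): 15% coinsurance on $367 = $55.05. Patient owes $55.05 (running OOP $2,842.30).
#3 ($10,200): 15% coinsurance on $10,200 = $1,530. Cost to patient: $1,530. OOP to date $4,372.30.

$1,530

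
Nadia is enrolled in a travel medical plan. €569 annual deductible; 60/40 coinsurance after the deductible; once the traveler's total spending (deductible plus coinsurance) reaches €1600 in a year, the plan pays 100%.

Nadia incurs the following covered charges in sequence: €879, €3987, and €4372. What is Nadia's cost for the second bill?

€907

#1 (€879): €569 to deductible, leaving €310; 40% of €310 = €124. Cost to traveler: €693. OOP to date €693.
#2 (€3987): 40% coinsurance on €3987 = €1594.80. OOP would hit €2287.80 > €1600, so the cap limits the traveler to €1600 − €693 = €907.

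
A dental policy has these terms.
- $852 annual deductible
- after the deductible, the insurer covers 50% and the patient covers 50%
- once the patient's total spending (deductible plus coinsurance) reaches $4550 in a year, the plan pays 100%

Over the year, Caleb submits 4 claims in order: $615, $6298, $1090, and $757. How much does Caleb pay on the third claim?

$545

Claim 1 — $615: fully absorbed by the deductible. Patient owes $615 (running OOP $615).
Claim 2 — $6298: $237 finishes the deductible; $6061 goes to coinsurance; patient's 50% is $3030.50. Patient pays $3267.50; OOP now $3882.50.
Claim 3 — $1090: 50% coinsurance on $1090 = $545. Cost to patient: $545. OOP to date $4427.50.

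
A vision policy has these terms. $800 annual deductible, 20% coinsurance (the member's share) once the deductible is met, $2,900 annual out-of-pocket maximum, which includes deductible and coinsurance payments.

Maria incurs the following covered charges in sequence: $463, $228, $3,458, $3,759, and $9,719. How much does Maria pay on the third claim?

$778.80

Claim 1 ($463): entire amount goes to the deductible. Cost to member: $463. OOP to date $463.
Claim 2 ($228): entire amount goes to the deductible. Member pays $228; OOP now $691.
Claim 3 ($3,458): $109 to deductible, leaving $3,349; 20% of $3,349 = $669.80. Member pays $778.80; OOP now $1,469.80.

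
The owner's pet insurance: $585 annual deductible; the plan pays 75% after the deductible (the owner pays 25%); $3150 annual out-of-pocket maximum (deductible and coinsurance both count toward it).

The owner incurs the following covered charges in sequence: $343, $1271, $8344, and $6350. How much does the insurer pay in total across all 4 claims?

#1 ($343): entire amount goes to the deductible. Owner pays $343; OOP now $343. Plan pays $343 − $343 = $0.
#2 ($1271): deductible takes $242, $1029 remains; owner's 25% is $257.25. Owner pays $499.25; OOP now $842.25. Insurer: $1271 − $499.25 = $771.75.
#3 ($8344): 25% coinsurance on $8344 = $2086. Owner pays $2086; OOP now $2928.25. Insurer: $8344 − $2086 = $6258.
#4 ($6350): deductible already satisfied, so owner's share is 25% × $6350 = $1587.50. That would push OOP to $4515.75, over the $3150 cap, so owner pays $3150 − $2928.25 = $221.75. Insurer: $6350 − $221.75 = $6128.25.
Insurer total: $0 + $771.75 + $6258 + $6128.25 = $13158.

$13158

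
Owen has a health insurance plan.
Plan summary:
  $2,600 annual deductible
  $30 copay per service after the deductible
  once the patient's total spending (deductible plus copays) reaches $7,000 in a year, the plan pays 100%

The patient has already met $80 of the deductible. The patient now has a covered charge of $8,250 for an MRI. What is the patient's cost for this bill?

Remaining deductible: $2,600 − $80 = $2,520.
After the $2,520 deductible portion, $8,250 − $2,520 = $5,730 is subject to the copay.
Copay on this service: $30.
So the patient owes $2,520 + $30 = $2,550 before any cap.
Total out-of-pocket so far would be $80 + $2,550 = $2,630, below the $7,000 cap — no reduction.

$2,550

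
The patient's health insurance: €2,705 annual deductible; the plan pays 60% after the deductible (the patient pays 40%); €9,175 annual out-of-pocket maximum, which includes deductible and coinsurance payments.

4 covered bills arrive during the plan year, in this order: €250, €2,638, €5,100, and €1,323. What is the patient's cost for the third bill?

€2,040

Claim 1 — €250: all of it applies to the deductible. Cost to patient: €250. OOP to date €250.
Claim 2 — €2,638: deductible takes €2,455, €183 remains; 40% of €183 = €73.20. Patient owes €2,528.20 (running OOP €2,778.20).
Claim 3 — €5,100: deductible met; 40% of €5,100 = €2,040. Patient pays €2,040; OOP now €4,818.20.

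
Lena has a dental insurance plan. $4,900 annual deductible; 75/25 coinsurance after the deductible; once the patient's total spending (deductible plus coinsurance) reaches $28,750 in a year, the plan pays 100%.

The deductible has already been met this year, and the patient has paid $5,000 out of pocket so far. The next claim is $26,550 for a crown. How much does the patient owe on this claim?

$6,637.50

With the deductible met, the entire $26,550 is subject to coinsurance.
Coinsurance: $26,550 × 25% = $6,637.50.
Year-to-date out-of-pocket becomes $5,000 + $6,637.50 = $11,637.50, still under the $28,750 maximum, so no cap applies.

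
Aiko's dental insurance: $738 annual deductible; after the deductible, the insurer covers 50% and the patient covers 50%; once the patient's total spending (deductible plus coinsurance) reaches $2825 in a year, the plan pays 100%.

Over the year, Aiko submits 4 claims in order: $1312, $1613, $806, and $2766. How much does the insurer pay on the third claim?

Bill 1, $1312: $738 to deductible, leaving $574; 50% of $574 = $287. Patient owes $1025 (running OOP $1025). Insurer: $1312 − $1025 = $287.
Bill 2, $1613: deductible already satisfied, so patient's share is 50% × $1613 = $806.50. Patient owes $806.50 (running OOP $1831.50). Insurer: $1613 − $806.50 = $806.50.
Bill 3, $806: deductible met; 50% of $806 = $403. Cost to patient: $403. OOP to date $2234.50. Plan pays $806 − $403 = $403.

$403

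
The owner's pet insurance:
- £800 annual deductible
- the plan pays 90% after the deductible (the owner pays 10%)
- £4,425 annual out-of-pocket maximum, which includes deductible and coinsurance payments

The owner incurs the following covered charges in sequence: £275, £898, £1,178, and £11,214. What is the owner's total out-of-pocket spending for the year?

Claim 1 (£275): fully absorbed by the deductible. Owner owes £275 (running OOP £275).
Claim 2 (£898): £525 finishes the deductible; £373 goes to coinsurance; 10% of £373 = £37.30. Owner pays £562.30; OOP now £837.30.
Claim 3 (£1,178): deductible already satisfied, so owner's share is 10% × £1,178 = £117.80. Owner owes £117.80 (running OOP £955.10).
Claim 4 (£11,214): 10% coinsurance on £11,214 = £1,121.40. Cost to owner: £1,121.40. OOP to date £2,076.50.
Total paid by the owner: £275 + £562.30 + £117.80 + £1,121.40 = £2,076.50.

£2,076.50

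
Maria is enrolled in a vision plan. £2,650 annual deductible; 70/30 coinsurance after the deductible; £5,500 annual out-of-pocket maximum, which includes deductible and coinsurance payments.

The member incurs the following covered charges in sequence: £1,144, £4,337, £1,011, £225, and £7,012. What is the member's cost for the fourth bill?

Claim 1 (£1,144): all of it applies to the deductible. Member owes £1,144 (running OOP £1,144).
Claim 2 (£4,337): £1,506 to deductible, leaving £2,831; 30% of £2,831 = £849.30. Member owes £2,355.30 (running OOP £3,499.30).
Claim 3 (£1,011): deductible already satisfied, so member's share is 30% × £1,011 = £303.30. Member owes £303.30 (running OOP £3,802.60).
Claim 4 (£225): deductible already satisfied, so member's share is 30% × £225 = £67.50. Cost to member: £67.50. OOP to date £3,870.10.

£67.50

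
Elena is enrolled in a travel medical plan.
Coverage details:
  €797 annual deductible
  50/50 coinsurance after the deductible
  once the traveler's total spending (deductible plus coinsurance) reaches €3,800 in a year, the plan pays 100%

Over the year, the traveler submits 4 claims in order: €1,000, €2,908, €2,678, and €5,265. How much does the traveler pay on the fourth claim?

€108.50

Claim 1 (€1,000): deductible takes €797, €203 remains; coinsurance €203 × 50% = €101.50. Traveler pays €898.50; OOP now €898.50.
Claim 2 (€2,908): deductible already satisfied, so traveler's share is 50% × €2,908 = €1,454. Cost to traveler: €1,454. OOP to date €2,352.50.
Claim 3 (€2,678): deductible met; 50% of €2,678 = €1,339. Traveler pays €1,339; OOP now €3,691.50.
Claim 4 (€5,265): deductible met; 50% of €5,265 = €2,632.50. That would push OOP to €6,324, over the €3,800 cap, so traveler pays €3,800 − €3,691.50 = €108.50.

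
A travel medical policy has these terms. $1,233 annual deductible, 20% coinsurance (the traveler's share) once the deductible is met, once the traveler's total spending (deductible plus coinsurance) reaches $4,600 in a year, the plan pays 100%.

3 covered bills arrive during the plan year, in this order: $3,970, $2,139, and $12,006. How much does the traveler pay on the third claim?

$2,391.80

Bill 1, $3,970: deductible takes $1,233, $2,737 remains; coinsurance $2,737 × 20% = $547.40. Traveler owes $1,780.40 (running OOP $1,780.40).
Bill 2, $2,139: 20% coinsurance on $2,139 = $427.80. Traveler pays $427.80; OOP now $2,208.20.
Bill 3, $12,006: deductible met; 20% of $12,006 = $2,401.20. OOP would hit $4,609.40 > $4,600, so the cap limits the traveler to $4,600 − $2,208.20 = $2,391.80.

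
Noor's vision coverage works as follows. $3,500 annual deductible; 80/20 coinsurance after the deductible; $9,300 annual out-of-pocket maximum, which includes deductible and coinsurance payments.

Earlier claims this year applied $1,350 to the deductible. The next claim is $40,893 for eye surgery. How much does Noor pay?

Remaining deductible: $3,500 − $1,350 = $2,150.
The remaining $38,743 (= $40,893 − $2,150) moves to coinsurance.
Coinsurance: $38,743 × 20% = $7,748.60.
That puts the member's cost at $2,150 + $7,748.60 = $9,898.60 before any cap.
That would bring total out-of-pocket to $11,248.60, past the $9,300 cap. The member is capped at $9,300 − $1,350 = $7,950 on this claim.

$7,950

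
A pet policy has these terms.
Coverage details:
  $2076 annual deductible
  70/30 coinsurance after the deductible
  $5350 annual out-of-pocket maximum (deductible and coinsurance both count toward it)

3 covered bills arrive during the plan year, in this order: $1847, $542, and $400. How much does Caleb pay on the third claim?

Claim 1 — $1847: all of it applies to the deductible. Cost to owner: $1847. OOP to date $1847.
Claim 2 — $542: deductible takes $229, $313 remains; owner's 30% is $93.90. Owner owes $322.90 (running OOP $2169.90).
Claim 3 — $400: deductible already satisfied, so owner's share is 30% × $400 = $120. Owner owes $120 (running OOP $2289.90).

$120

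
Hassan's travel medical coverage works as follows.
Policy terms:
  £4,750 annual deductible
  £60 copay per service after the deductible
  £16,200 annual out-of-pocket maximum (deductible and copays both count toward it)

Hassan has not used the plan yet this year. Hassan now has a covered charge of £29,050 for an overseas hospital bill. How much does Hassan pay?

The full £4,750 deductible is still open; £4,750 of this bill applies to it.
After the £4,750 deductible portion, £29,050 − £4,750 = £24,300 is subject to the copay.
Copay on this service: £60.
So the traveler owes £4,750 + £60 = £4,810 before any cap.
Total out-of-pocket so far would be £0 + £4,810 = £4,810, below the £16,200 cap — no reduction.

£4,810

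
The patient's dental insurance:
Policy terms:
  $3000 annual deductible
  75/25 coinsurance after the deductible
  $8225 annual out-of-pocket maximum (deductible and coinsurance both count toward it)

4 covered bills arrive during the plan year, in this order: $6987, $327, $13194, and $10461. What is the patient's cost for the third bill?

Claim 1 ($6987): $3000 finishes the deductible; $3987 goes to coinsurance; 25% of $3987 = $996.75. Cost to patient: $3996.75. OOP to date $3996.75.
Claim 2 ($327): deductible already satisfied, so patient's share is 25% × $327 = $81.75. Cost to patient: $81.75. OOP to date $4078.50.
Claim 3 ($13194): deductible met; 25% of $13194 = $3298.50. Patient owes $3298.50 (running OOP $7377).

$3298.50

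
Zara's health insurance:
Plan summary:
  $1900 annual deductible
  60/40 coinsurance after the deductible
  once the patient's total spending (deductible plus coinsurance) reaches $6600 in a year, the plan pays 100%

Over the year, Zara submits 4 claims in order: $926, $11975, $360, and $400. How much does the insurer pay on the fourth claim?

$244.40

Bill 1, $926: fully absorbed by the deductible. Patient owes $926 (running OOP $926). Plan pays $926 − $926 = $0.
Bill 2, $11975: deductible takes $974, $11001 remains; patient's 40% is $4400.40. Patient owes $5374.40 (running OOP $6300.40). Insurer: $11975 − $5374.40 = $6600.60.
Bill 3, $360: 40% coinsurance on $360 = $144. Patient pays $144; OOP now $6444.40. Insurer: $360 − $144 = $216.
Bill 4, $400: deductible already satisfied, so patient's share is 40% × $400 = $160. That would push OOP to $6604.40, over the $6600 cap, so patient pays $6600 − $6444.40 = $155.60. Plan pays $400 − $155.60 = $244.40.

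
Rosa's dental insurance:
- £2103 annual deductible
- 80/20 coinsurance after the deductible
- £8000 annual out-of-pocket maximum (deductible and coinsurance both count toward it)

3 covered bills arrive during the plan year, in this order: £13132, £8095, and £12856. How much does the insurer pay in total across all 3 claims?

#1 (£13132): deductible takes £2103, £11029 remains; coinsurance £11029 × 20% = £2205.80. Patient pays £4308.80; OOP now £4308.80. Plan pays £13132 − £4308.80 = £8823.20.
#2 (£8095): deductible met; 20% of £8095 = £1619. Patient owes £1619 (running OOP £5927.80). Plan pays £8095 − £1619 = £6476.
#3 (£12856): deductible met; 20% of £12856 = £2571.20. OOP would hit £8499 > £8000, so the cap limits the patient to £8000 − £5927.80 = £2072.20. Insurer: £12856 − £2072.20 = £10783.80.
Insurer total: £8823.20 + £6476 + £10783.80 = £26083.

£26083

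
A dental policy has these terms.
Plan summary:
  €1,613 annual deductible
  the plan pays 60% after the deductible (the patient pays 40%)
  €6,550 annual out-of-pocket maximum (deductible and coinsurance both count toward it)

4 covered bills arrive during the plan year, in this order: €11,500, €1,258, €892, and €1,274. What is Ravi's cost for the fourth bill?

Bill 1, €11,500: €1,613 to deductible, leaving €9,887; 40% of €9,887 = €3,954.80. Patient owes €5,567.80 (running OOP €5,567.80).
Bill 2, €1,258: deductible already satisfied, so patient's share is 40% × €1,258 = €503.20. Patient pays €503.20; OOP now €6,071.
Bill 3, €892: 40% coinsurance on €892 = €356.80. Cost to patient: €356.80. OOP to date €6,427.80.
Bill 4, €1,274: deductible already satisfied, so patient's share is 40% × €1,274 = €509.60. That would push OOP to €6,937.40, over the €6,550 cap, so patient pays €6,550 − €6,427.80 = €122.20.

€122.20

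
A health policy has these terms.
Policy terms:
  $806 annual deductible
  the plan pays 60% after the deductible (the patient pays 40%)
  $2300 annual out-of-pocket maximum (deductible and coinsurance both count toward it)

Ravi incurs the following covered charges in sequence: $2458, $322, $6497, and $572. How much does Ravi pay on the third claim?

Bill 1, $2458: $806 finishes the deductible; $1652 goes to coinsurance; coinsurance $1652 × 40% = $660.80. Patient pays $1466.80; OOP now $1466.80.
Bill 2, $322: deductible met; 40% of $322 = $128.80. Patient pays $128.80; OOP now $1595.60.
Bill 3, $6497: deductible already satisfied, so patient's share is 40% × $6497 = $2598.80. Adding that to $1595.60 gives $4194.40, past the $2300 cap; patient pays only $2300 − $1595.60 = $704.40.

$704.40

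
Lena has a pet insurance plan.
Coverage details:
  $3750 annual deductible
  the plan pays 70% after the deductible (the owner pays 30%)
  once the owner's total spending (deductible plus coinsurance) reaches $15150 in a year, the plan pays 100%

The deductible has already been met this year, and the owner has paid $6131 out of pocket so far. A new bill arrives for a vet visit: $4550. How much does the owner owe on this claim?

$1365

With the deductible met, the entire $4550 is subject to coinsurance.
Owner's 30% share of $4550 is $1365.
Year-to-date out-of-pocket becomes $6131 + $1365 = $7496, still under the $15150 maximum, so no cap applies.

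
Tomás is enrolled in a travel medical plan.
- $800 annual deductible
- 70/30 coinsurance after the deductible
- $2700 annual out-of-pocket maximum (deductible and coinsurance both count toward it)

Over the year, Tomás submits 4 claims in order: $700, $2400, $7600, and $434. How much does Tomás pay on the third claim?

$1210

Bill 1, $700: all of it applies to the deductible. Traveler owes $700 (running OOP $700).
Bill 2, $2400: deductible takes $100, $2300 remains; coinsurance $2300 × 30% = $690. Traveler owes $790 (running OOP $1490).
Bill 3, $7600: deductible already satisfied, so traveler's share is 30% × $7600 = $2280. Adding that to $1490 gives $3770, past the $2700 cap; traveler pays only $2700 − $1490 = $1210.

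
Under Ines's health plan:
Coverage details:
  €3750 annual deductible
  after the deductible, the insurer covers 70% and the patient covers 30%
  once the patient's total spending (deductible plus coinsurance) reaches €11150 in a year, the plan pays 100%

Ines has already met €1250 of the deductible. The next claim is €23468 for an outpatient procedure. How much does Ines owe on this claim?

€8790.40

Remaining deductible: €3750 − €1250 = €2500.
The remaining €20968 (= €23468 − €2500) moves to coinsurance.
30% of €20968 = €6290.40 falls to the patient.
Patient responsibility before any cap: €2500 + €6290.40 = €8790.40.
Cumulative spending €1250 + €8790.40 = €10040.40 stays under the €11150 maximum.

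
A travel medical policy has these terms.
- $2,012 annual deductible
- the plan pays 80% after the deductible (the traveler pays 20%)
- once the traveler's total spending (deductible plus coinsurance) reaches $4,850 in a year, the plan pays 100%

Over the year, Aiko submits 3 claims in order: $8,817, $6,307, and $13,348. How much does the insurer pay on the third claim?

Claim 1 ($8,817): $2,012 to deductible, leaving $6,805; 20% of $6,805 = $1,361. Cost to traveler: $3,373. OOP to date $3,373. Plan pays $8,817 − $3,373 = $5,444.
Claim 2 ($6,307): deductible met; 20% of $6,307 = $1,261.40. Traveler pays $1,261.40; OOP now $4,634.40. Plan pays $6,307 − $1,261.40 = $5,045.60.
Claim 3 ($13,348): 20% coinsurance on $13,348 = $2,669.60. Adding that to $4,634.40 gives $7,304, past the $4,850 cap; traveler pays only $4,850 − $4,634.40 = $215.60. Plan pays $13,348 − $215.60 = $13,132.40.

$13,132.40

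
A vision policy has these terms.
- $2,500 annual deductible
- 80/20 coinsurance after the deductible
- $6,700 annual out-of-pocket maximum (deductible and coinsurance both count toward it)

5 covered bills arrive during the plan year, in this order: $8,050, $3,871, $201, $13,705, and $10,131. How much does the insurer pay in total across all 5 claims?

#1 ($8,050): $2,500 finishes the deductible; $5,550 goes to coinsurance; coinsurance $5,550 × 20% = $1,110. Member owes $3,610 (running OOP $3,610). Plan pays $8,050 − $3,610 = $4,440.
#2 ($3,871): deductible met; 20% of $3,871 = $774.20. Cost to member: $774.20. OOP to date $4,384.20. Plan pays $3,871 − $774.20 = $3,096.80.
#3 ($201): deductible met; 20% of $201 = $40.20. Member owes $40.20 (running OOP $4,424.40). Insurer: $201 − $40.20 = $160.80.
#4 ($13,705): 20% coinsurance on $13,705 = $2,741. OOP would hit $7,165.40 > $6,700, so the cap limits the member to $6,700 − $4,424.40 = $2,275.60. Plan pays $13,705 − $2,275.60 = $11,429.40.
#5 ($10,131): deductible already satisfied, so member's share is 20% × $10,131 = $2,026.20. OOP would hit $8,726.20 > $6,700, so the cap limits the member to $6,700 − $6,700 = $0. Insurer: $10,131 − $0 = $10,131.
Insurer total: $4,440 + $3,096.80 + $160.80 + $11,429.40 + $10,131 = $29,258.

$29,258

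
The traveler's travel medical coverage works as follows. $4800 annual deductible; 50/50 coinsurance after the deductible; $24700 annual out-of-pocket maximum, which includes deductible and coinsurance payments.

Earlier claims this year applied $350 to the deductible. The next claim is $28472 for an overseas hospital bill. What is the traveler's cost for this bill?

Remaining deductible: $4800 − $350 = $4450.
After the $4450 deductible portion, $28472 − $4450 = $24022 is subject to coinsurance.
50% of $24022 = $12011 falls to the traveler.
Traveler responsibility before any cap: $4450 + $12011 = $16461.
Total out-of-pocket so far would be $350 + $16461 = $16811, below the $24700 cap — no reduction.

$16461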